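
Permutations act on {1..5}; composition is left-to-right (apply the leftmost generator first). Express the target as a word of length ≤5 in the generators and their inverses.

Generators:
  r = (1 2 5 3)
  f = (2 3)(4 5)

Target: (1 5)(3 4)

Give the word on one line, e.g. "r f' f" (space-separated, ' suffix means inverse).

  after r': (1 3 5 2)
  after f': (1 2)(3 4 5)
  after r: (1 5)(3 4)

r' f' r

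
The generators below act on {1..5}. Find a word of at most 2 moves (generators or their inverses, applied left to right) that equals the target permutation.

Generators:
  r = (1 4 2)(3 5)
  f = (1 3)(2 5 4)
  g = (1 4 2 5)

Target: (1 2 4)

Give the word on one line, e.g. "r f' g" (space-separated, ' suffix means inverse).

  after r: (1 4 2)(3 5)
  after r: (1 2 4)

r r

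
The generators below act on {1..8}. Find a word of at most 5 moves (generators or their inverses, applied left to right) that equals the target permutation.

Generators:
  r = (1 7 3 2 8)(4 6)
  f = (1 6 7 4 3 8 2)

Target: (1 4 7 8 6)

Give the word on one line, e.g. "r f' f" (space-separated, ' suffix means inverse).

  after r: (1 7 3 2 8)(4 6)
  after r: (1 3 8 7 2)
  after f': (1 4 7 8 6)

r r f'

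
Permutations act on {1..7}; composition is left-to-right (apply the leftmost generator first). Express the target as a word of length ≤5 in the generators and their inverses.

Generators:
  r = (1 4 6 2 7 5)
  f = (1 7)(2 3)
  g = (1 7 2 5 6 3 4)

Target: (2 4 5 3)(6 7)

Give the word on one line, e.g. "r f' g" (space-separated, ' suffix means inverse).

  after r': (1 5 7 2 6 4)
  after r': (1 7 6)(2 4 5)
  after f': (2 4 5 3)(6 7)

r' r' f'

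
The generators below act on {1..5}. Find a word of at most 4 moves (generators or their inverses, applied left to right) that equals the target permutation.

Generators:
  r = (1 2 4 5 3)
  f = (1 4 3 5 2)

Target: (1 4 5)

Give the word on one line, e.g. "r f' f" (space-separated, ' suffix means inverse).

  after f: (1 4 3 5 2)
  after r: (1 5 4)
  after f: (1 2)(3 5)
  after r: (1 4 5)

f r f r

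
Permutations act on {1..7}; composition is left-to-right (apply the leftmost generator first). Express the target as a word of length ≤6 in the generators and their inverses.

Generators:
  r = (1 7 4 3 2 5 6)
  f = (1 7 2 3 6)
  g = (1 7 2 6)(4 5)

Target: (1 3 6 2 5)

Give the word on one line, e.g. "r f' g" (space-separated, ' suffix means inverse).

  after f': (1 6 3 2 7)
  after r: (2 4 3 5 6)
  after r: (1 7 4 2 3 6 5)
  after f: (1 2 6 5 7 4 3)
  after r': (1 3 6 2 5)

f' r r f r'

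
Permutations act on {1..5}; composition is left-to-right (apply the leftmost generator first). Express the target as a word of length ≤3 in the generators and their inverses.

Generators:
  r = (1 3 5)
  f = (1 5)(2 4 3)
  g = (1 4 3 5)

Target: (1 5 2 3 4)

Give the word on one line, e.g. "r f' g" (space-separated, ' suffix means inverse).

f r f

  after f: (1 5)(2 4 3)
  after r: (2 4 5 3)
  after f: (1 5 2 3 4)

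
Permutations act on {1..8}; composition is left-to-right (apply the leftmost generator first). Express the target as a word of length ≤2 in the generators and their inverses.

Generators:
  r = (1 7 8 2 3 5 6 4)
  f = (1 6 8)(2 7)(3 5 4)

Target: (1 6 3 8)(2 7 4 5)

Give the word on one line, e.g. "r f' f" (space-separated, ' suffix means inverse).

  after r': (1 4 6 5 3 2 8 7)
  after r': (1 6 3 8)(2 7 4 5)

r' r'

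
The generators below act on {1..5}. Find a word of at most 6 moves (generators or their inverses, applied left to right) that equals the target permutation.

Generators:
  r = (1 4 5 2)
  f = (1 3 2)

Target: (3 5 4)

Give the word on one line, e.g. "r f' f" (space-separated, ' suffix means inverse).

r r f' r' r'

  after r: (1 4 5 2)
  after r: (1 5)(2 4)
  after f': (1 5 2 4 3)
  after r': (1 4 3 2)
  after r': (3 5 4)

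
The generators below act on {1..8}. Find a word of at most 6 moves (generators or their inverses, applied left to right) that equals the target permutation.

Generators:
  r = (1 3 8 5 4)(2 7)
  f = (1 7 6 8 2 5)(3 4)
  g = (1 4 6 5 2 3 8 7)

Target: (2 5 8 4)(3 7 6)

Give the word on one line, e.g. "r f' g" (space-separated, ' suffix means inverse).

f' f' f' r f

  after f': (1 5 2 8 6 7)(3 4)
  after f': (1 2 6)(5 8 7)
  after f': (1 8)(2 7)(3 4)(5 6)
  after r: (1 5 6 4 8 3)
  after f: (2 5 8 4)(3 7 6)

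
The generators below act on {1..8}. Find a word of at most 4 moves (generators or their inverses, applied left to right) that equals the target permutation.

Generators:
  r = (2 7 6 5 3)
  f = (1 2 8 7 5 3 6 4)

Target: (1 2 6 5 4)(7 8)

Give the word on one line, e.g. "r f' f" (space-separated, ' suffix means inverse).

r' f

  after r': (2 3 5 6 7)
  after f: (1 2 6 5 4)(7 8)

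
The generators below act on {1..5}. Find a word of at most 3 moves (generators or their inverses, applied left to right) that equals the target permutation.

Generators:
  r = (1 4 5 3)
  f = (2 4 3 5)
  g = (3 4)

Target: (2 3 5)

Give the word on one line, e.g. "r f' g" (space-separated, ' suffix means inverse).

  after f: (2 4 3 5)
  after g': (2 3 5)

f g'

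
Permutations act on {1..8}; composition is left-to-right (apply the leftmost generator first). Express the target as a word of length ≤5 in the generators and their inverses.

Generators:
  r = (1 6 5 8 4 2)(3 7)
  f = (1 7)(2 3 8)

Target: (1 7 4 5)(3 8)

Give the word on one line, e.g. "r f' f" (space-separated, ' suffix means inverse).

r f' r' f'

  after r: (1 6 5 8 4 2)(3 7)
  after f': (1 6 5 3)(2 7)(4 8)
  after r': (2 3)(4 5 7)
  after f': (1 7 4 5)(3 8)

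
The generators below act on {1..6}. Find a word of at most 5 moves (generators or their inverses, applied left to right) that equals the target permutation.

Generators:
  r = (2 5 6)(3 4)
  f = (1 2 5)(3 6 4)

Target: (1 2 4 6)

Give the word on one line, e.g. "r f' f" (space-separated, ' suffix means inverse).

  after r': (2 6 5)(3 4)
  after f': (1 5)(2 3 6)
  after f': (1 2 4 6)

r' f' f'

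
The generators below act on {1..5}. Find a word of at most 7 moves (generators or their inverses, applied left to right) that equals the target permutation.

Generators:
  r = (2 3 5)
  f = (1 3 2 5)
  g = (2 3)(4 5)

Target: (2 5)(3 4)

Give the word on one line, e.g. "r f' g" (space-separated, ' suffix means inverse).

  after g': (2 3)(4 5)
  after r': (3 5 4)
  after g: (2 3 4)
  after r': (3 4 5)
  after r': (2 5)(3 4)

g' r' g r' r'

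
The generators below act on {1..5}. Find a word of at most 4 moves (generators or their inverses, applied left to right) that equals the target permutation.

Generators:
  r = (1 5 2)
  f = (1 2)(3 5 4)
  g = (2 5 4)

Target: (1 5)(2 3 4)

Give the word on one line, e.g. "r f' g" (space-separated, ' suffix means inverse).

g' f g

  after g': (2 4 5)
  after f: (1 2 3 5)
  after g: (1 5)(2 3 4)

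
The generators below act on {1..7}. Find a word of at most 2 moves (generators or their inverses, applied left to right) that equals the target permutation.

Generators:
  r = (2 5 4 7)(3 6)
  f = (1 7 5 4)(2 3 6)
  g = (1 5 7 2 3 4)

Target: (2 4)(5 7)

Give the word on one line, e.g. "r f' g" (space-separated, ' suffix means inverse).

  after r: (2 5 4 7)(3 6)
  after r: (2 4)(5 7)

r r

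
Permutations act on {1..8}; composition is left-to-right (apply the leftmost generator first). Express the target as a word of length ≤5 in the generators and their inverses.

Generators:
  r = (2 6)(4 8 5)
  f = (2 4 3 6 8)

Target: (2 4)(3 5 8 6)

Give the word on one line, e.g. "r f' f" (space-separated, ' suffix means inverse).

  after f': (2 8 6 3 4)
  after r': (2 4 6 3 5 8)
  after r': (2 5 4)(3 8 6)
  after r': (2 8)(3 4 6)
  after r': (2 4)(3 5 8 6)

f' r' r' r' r'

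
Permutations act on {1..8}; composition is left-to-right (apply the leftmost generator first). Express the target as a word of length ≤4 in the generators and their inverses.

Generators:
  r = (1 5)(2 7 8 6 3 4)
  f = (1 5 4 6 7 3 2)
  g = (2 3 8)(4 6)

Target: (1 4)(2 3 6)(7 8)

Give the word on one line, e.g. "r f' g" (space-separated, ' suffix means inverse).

r f

  after r: (1 5)(2 7 8 6 3 4)
  after f: (1 4)(2 3 6)(7 8)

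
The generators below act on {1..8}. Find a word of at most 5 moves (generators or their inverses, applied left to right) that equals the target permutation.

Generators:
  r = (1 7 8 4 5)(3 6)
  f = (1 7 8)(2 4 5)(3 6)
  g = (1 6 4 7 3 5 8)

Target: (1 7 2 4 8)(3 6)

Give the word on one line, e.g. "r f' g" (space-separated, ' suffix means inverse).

  after f: (1 7 8)(2 4 5)(3 6)
  after r: (1 8 7 4)(2 5)
  after f': (1 7 2 4 8)(3 6)

f r f'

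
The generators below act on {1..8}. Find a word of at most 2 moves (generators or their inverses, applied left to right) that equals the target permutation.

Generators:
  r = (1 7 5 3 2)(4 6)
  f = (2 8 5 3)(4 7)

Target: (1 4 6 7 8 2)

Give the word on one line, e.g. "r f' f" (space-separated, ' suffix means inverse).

  after r: (1 7 5 3 2)(4 6)
  after f': (1 4 6 7 8 2)

r f'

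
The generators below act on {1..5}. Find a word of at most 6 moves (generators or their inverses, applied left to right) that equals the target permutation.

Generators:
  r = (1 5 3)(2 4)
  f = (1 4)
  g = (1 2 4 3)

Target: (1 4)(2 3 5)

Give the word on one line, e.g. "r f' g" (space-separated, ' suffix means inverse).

r' g f' f' f'

  after r': (1 3 5)(2 4)
  after g: (2 3 5)
  after f': (1 4)(2 3 5)
  after f': (2 3 5)
  after f': (1 4)(2 3 5)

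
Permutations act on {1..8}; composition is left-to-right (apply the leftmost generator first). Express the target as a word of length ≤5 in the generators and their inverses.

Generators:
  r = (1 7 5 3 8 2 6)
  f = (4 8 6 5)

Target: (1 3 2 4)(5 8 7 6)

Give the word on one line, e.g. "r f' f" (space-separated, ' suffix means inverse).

  after f': (4 5 6 8)
  after r': (1 6 3 5 2 8 4 7)
  after f': (1 8 5 2 4 7)(3 6)
  after r': (1 3 2 4)(5 8 7 6)

f' r' f' r'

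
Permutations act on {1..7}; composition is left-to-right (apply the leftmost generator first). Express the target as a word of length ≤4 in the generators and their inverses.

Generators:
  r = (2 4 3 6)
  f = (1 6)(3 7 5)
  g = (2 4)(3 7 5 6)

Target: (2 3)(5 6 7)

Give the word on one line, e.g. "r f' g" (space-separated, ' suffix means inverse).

r r r g

  after r: (2 4 3 6)
  after r: (2 3)(4 6)
  after r: (2 6 3 4)
  after g: (2 3)(5 6 7)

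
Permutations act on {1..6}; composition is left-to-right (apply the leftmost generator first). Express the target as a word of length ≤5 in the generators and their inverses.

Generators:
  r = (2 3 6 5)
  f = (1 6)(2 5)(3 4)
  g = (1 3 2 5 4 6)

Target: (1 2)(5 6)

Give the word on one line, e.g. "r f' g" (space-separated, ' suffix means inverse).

  after f: (1 6)(2 5)(3 4)
  after g': (1 4)(3 5)
  after g': (1 5)(2 3)(4 6)
  after g': (1 2)(5 6)

f g' g' g'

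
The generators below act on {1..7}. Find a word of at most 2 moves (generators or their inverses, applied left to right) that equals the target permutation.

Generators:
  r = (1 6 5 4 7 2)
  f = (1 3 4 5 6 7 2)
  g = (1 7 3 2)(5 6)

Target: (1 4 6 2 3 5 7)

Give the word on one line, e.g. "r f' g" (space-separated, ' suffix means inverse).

  after f: (1 3 4 5 6 7 2)
  after f: (1 4 6 2 3 5 7)

f f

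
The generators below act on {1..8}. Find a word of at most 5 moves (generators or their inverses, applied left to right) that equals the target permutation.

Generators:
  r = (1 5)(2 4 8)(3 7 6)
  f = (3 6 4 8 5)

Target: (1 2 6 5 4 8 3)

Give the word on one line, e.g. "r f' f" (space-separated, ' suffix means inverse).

f r f' r f

  after f: (3 6 4 8 5)
  after r: (1 5 7 6 8)(2 4)
  after f': (1 8)(2 6 4)(3 5 7)
  after r: (1 2 3)(5 6 8)
  after f: (1 2 6 5 4 8 3)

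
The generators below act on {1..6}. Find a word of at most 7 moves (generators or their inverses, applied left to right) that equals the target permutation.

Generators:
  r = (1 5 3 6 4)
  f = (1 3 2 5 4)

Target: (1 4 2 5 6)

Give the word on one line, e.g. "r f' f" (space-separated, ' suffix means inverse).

r' f r' f r'

  after r': (1 4 6 3 5)
  after f: (2 5 3 4 6)
  after r': (1 4 3 6 2)
  after f: (2 3 6 5 4)
  after r': (1 4 2 5 6)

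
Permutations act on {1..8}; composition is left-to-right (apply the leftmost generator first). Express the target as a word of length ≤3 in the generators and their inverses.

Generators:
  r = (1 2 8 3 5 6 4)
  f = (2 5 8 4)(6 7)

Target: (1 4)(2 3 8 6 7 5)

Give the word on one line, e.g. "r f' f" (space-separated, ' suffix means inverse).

f r'

  after f: (2 5 8 4)(6 7)
  after r': (1 4)(2 3 8 6 7 5)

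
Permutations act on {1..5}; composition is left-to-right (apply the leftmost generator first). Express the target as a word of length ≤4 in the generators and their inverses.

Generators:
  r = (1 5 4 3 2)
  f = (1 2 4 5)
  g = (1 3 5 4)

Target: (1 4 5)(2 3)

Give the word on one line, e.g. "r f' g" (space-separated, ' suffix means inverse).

  after r: (1 5 4 3 2)
  after g: (1 4 5)(2 3)

r g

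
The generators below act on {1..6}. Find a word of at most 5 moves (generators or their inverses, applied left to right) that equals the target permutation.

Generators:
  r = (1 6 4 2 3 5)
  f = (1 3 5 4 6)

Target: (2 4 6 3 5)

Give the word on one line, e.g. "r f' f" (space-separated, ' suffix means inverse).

  after r': (1 5 3 2 4 6)
  after r': (1 3 4)(2 6 5)
  after f': (2 4 6 3 5)

r' r' f'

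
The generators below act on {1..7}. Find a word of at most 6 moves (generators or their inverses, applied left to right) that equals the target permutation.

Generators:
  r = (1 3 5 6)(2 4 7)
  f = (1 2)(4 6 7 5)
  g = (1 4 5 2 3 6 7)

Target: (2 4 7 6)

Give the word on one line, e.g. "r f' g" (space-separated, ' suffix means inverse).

  after r': (1 6 5 3)(2 7 4)
  after r': (1 5)(2 4 7)(3 6)
  after f: (1 4 5 2 6 3 7)
  after r: (1 7 3 2)(4 6 5)
  after g: (2 4 7 6)

r' r' f r g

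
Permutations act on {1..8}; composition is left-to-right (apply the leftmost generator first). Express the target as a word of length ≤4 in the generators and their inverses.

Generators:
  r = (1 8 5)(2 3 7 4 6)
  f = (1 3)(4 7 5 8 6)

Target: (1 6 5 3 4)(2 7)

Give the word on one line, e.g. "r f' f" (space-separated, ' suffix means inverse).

  after r': (1 5 8)(2 6 4 7 3)
  after r': (1 8 5)(2 4 3 6 7)
  after f: (1 6 5 3 4)(2 7)

r' r' f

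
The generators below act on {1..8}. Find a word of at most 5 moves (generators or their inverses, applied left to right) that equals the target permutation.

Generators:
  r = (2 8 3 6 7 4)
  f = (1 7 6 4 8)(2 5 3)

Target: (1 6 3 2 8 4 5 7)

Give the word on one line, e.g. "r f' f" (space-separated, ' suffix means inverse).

  after r': (2 4 7 6 3 8)
  after f: (1 7 4 6 2 8 5 3)
  after r': (1 6 4 3)(5 8)
  after f': (1 7)(2 3 8)(4 5)
  after r': (1 6 3 2 8 4 5 7)

r' f r' f' r'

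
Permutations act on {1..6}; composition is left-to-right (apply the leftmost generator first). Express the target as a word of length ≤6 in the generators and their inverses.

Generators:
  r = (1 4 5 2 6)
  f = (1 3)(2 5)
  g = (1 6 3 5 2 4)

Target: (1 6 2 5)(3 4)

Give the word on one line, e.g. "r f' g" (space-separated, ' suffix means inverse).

g r g f

  after g: (1 6 3 5 2 4)
  after r: (2 5 6 3)
  after g: (1 6 5 3 4)
  after f: (1 6 2 5)(3 4)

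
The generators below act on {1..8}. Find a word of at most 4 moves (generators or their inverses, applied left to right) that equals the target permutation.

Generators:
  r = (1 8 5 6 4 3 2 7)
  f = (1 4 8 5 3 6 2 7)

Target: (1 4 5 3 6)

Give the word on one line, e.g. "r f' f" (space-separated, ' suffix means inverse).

r f'

  after r: (1 8 5 6 4 3 2 7)
  after f': (1 4 5 3 6)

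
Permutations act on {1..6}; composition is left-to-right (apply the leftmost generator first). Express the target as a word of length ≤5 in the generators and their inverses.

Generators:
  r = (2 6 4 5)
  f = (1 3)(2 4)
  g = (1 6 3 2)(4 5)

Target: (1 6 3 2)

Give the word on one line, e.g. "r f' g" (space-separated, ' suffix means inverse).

g' r f'

  after g': (1 2 3 6)(4 5)
  after r: (1 6)(2 3 4)
  after f': (1 6 3 2)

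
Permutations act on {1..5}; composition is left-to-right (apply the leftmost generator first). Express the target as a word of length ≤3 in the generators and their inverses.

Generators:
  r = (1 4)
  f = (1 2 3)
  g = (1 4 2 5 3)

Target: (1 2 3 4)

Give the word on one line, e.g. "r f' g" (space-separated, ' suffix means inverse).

f r

  after f: (1 2 3)
  after r: (1 2 3 4)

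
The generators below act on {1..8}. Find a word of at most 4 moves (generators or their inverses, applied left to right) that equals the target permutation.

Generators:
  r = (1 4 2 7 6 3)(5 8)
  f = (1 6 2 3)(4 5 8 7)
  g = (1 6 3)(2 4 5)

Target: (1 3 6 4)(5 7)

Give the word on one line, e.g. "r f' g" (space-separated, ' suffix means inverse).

g' g' f' r'

  after g': (1 3 6)(2 5 4)
  after g': (1 6 3)(2 4 5)
  after f': (2 7 8 5 6)
  after r': (1 3 6 4)(5 7)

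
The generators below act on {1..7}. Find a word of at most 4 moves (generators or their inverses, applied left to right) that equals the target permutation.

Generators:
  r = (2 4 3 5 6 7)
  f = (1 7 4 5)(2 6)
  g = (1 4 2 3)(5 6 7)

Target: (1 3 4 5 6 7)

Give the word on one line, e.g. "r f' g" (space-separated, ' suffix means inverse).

  after g: (1 4 2 3)(5 6 7)
  after r': (1 2 4 7 3)
  after g: (1 3 4 5 6 7)

g r' g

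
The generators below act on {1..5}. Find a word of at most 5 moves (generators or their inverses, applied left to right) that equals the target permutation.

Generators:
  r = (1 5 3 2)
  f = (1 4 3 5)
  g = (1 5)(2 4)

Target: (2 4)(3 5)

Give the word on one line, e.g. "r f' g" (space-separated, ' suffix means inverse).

f g r

  after f: (1 4 3 5)
  after g: (1 2 4 3)
  after r: (2 4)(3 5)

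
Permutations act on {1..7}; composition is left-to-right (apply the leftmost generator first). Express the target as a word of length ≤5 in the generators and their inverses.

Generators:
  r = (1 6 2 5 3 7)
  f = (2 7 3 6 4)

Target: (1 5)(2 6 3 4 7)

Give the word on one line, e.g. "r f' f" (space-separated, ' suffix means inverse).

f' r' r' r' f'

  after f': (2 4 6 3 7)
  after r': (1 7 6 5 2 4)
  after r': (1 3 5 6 2 4 7)
  after r': (1 5)(2 4 3)
  after f': (1 5)(2 6 3 4 7)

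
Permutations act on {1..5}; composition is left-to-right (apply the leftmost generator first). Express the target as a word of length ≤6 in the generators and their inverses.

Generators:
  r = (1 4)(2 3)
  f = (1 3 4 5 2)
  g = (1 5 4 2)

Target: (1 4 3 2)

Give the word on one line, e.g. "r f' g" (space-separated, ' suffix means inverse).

f' r' r' g'

  after f': (1 2 5 4 3)
  after r': (1 3 4 2 5)
  after r': (1 2 5 4 3)
  after g': (1 4 3 2)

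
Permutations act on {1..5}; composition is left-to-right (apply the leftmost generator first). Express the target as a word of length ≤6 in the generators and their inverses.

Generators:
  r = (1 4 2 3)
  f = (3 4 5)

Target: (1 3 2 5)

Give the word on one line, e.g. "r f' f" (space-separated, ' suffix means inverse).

r' r' f' r' f'

  after r': (1 3 2 4)
  after r': (1 2)(3 4)
  after f': (1 2)(4 5)
  after r': (1 4 5)(2 3)
  after f': (1 3 2 5)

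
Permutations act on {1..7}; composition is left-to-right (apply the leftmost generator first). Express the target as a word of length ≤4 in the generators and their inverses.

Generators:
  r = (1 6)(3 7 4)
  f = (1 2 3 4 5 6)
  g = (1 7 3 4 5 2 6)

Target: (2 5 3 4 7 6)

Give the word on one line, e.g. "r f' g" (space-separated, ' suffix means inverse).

g' r

  after g': (1 6 2 5 4 3 7)
  after r: (2 5 3 4 7 6)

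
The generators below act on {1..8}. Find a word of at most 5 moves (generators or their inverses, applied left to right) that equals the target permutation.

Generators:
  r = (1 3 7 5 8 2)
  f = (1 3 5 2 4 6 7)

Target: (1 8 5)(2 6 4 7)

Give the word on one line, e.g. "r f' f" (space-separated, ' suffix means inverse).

f r' r' r' f

  after f: (1 3 5 2 4 6 7)
  after r': (2 4 6 3 7)(5 8)
  after r': (1 2 4 6)(7 8)
  after r': (1 8 3)(2 4 6)(5 7)
  after f: (1 8 5)(2 6 4 7)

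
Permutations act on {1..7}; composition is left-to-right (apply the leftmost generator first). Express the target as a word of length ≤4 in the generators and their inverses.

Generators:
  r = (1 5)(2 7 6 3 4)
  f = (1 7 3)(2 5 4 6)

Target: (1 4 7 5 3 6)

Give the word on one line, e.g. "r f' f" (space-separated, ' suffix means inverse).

f f r

  after f: (1 7 3)(2 5 4 6)
  after f: (1 3 7)(2 4)(5 6)
  after r: (1 4 7 5 3 6)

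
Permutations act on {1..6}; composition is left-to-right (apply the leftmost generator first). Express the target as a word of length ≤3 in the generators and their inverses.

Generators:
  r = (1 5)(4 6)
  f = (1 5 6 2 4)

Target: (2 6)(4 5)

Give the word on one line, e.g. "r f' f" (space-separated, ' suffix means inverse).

r' f'

  after r': (1 5)(4 6)
  after f': (2 6)(4 5)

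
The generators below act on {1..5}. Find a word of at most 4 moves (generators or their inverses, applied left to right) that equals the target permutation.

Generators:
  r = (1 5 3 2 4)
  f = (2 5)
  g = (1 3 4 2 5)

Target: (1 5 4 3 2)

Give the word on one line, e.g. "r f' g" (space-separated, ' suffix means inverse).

  after g: (1 3 4 2 5)
  after r': (1 5 4 3 2)

g r'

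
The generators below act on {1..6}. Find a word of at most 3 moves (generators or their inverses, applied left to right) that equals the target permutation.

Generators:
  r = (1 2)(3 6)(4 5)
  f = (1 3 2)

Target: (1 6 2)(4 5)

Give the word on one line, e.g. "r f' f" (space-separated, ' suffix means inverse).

f r f

  after f: (1 3 2)
  after r: (1 6 3)(4 5)
  after f: (1 6 2)(4 5)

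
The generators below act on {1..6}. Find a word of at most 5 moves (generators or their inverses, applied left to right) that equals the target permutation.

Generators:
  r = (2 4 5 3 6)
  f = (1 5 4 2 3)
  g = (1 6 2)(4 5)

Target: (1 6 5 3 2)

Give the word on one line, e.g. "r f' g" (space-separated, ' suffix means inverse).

f r' f' r r

  after f: (1 5 4 2 3)
  after r': (1 4 6 3)(2 5)
  after f': (1 5 4 6 2)
  after r: (1 3 6 4 2)
  after r: (1 6 5 3 2)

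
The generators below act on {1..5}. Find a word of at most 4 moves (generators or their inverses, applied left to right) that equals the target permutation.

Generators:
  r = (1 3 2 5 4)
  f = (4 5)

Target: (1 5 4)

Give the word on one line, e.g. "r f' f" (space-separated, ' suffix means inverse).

r' f' r f'

  after r': (1 4 5 2 3)
  after f': (1 5 2 3)
  after r: (1 4)
  after f': (1 5 4)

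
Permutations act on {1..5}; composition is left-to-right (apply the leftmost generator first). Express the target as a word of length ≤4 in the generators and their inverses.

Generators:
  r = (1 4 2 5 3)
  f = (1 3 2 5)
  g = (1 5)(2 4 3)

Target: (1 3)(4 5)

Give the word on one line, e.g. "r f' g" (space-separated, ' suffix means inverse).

f r f

  after f: (1 3 2 5)
  after r: (2 3 5 4)
  after f: (1 3)(4 5)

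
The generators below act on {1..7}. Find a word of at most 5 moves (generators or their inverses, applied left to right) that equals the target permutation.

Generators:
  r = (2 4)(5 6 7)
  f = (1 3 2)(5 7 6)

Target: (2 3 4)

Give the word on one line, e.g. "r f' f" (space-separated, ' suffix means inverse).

r' f r f f

  after r': (2 4)(5 7 6)
  after f: (1 3 2 4)(5 6 7)
  after r: (1 3 4)(5 7 6)
  after f: (1 2)(3 4)(5 6 7)
  after f: (2 3 4)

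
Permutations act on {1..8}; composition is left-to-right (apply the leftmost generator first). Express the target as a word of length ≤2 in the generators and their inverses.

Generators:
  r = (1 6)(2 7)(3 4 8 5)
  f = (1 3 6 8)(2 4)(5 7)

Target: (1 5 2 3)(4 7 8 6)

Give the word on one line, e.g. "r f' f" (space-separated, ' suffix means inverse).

  after f: (1 3 6 8)(2 4)(5 7)
  after r': (1 5 2 3)(4 7 8 6)

f r'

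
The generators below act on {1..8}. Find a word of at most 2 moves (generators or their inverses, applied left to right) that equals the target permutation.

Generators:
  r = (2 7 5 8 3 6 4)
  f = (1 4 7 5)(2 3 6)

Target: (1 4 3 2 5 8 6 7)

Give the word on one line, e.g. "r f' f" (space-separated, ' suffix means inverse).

r f

  after r: (2 7 5 8 3 6 4)
  after f: (1 4 3 2 5 8 6 7)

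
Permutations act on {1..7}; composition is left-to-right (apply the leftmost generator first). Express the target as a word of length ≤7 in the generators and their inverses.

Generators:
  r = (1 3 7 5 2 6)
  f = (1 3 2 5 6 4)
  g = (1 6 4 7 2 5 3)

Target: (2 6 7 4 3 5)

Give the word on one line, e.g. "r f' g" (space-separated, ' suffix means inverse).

  after g': (1 3 5 2 7 4 6)
  after f: (1 2 7)(3 6)
  after g': (1 7 3)(2 4 6 5)
  after r': (1 3 6 7)(2 4)
  after f': (2 6 7 4 3 5)

g' f g' r' f'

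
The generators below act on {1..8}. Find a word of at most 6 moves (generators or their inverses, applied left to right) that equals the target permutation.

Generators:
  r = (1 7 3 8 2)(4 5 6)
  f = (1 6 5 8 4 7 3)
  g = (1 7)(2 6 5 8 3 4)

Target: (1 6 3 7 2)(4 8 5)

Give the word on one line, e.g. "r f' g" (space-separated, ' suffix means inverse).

g' f g r g'

  after g': (1 7)(2 4 3 8 5 6)
  after f: (1 3 4)(2 7 6)
  after g: (1 4 7 5 8 3 2)
  after r: (1 5 2 7 6 4 3)
  after g': (1 6 3 7 2)(4 8 5)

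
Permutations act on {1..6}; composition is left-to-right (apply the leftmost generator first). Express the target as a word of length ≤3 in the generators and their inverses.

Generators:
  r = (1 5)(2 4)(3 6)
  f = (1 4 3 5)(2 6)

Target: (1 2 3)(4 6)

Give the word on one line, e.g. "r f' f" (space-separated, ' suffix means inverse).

  after f: (1 4 3 5)(2 6)
  after r': (1 2 3)(4 6)

f r'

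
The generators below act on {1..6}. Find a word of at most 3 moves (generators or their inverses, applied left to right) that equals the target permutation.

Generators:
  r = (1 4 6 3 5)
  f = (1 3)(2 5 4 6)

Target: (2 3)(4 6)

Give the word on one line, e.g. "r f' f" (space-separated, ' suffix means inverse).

r f' r

  after r: (1 4 6 3 5)
  after f': (1 5 3 2 6)
  after r: (2 3)(4 6)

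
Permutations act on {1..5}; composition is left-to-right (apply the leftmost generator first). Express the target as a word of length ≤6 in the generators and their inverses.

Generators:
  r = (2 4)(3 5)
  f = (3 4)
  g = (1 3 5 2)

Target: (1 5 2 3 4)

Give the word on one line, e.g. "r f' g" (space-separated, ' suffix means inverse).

  after r': (2 4)(3 5)
  after f': (2 3 5 4)
  after g: (1 3 2 5 4)
  after r: (1 5 2 3 4)

r' f' g r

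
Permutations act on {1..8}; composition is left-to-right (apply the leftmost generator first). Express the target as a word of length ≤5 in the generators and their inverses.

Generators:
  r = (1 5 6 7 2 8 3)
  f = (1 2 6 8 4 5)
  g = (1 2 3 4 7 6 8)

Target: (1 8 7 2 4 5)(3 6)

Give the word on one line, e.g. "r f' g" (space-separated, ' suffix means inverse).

g g r'

  after g: (1 2 3 4 7 6 8)
  after g: (1 3 7 8 2 4 6)
  after r': (1 8 7 2 4 5)(3 6)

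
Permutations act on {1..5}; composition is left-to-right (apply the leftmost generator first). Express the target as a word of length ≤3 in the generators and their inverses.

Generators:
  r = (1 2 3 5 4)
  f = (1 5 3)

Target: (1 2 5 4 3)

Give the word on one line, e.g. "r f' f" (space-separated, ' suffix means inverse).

  after r: (1 2 3 5 4)
  after f': (1 2 5 4 3)

r f'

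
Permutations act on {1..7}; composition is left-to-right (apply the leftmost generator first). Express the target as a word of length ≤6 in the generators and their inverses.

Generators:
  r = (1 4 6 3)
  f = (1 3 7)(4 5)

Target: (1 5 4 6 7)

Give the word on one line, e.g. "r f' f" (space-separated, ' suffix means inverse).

r' r' r' f

  after r': (1 3 6 4)
  after r': (1 6)(3 4)
  after r': (1 4 6 3)
  after f: (1 5 4 6 7)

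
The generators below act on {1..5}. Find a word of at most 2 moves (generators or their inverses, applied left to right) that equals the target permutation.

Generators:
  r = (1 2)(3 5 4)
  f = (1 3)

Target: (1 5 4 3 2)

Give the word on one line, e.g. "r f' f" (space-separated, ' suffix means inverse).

f' r

  after f': (1 3)
  after r: (1 5 4 3 2)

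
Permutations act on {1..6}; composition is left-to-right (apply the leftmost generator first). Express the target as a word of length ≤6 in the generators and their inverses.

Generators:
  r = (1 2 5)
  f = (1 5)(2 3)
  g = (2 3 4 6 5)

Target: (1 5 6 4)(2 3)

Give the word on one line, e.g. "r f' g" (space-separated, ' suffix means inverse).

g' f g' r g

  after g': (2 5 6 4 3)
  after f: (1 5 6 4 2)
  after g': (1 6 3 2)(4 5)
  after r: (1 6 3 5 4)
  after g: (1 5 6 4)(2 3)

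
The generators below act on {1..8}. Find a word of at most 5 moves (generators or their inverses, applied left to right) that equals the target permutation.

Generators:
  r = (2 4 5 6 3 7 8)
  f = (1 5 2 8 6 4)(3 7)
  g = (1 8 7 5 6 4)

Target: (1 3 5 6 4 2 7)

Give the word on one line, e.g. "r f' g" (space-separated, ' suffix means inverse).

  after f': (1 4 6 8 2 5)(3 7)
  after g': (1 6)(2 7 3 8)(4 5)
  after f': (1 8 5 6 4)(2 3)
  after g: (1 7 5 4 8 6)(2 3)
  after f': (1 3 5 6 4 2 7)

f' g' f' g f'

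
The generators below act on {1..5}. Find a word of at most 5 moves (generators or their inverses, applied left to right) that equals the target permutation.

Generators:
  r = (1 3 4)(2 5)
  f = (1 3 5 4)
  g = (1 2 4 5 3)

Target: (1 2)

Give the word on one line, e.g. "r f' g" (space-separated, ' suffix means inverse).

r f r

  after r: (1 3 4)(2 5)
  after f: (1 5 2 4 3)
  after r: (1 2)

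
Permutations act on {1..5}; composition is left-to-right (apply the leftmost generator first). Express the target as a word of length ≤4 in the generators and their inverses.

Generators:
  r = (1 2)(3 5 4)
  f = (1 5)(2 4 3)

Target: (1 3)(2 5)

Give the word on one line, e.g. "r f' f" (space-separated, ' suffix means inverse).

r f'

  after r: (1 2)(3 5 4)
  after f': (1 3)(2 5)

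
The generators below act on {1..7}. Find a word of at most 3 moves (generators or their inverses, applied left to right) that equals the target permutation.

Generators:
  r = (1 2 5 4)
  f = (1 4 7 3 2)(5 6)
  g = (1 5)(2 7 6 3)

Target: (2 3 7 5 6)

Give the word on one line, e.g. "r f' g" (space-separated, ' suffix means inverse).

f' r'

  after f': (1 2 3 7 4)(5 6)
  after r': (2 3 7 5 6)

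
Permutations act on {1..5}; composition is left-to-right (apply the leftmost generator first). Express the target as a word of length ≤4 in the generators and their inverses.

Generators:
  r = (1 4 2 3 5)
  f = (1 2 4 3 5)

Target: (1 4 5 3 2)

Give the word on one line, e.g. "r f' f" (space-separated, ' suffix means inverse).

  after r: (1 4 2 3 5)
  after f': (1 2 4)
  after r': (1 4 5 3 2)

r f' r'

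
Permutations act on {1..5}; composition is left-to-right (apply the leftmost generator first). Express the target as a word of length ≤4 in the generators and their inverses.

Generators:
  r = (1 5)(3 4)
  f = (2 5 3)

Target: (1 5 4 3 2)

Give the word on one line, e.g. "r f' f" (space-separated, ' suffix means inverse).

  after f': (2 3 5)
  after f': (2 5 3)
  after r': (1 5 4 3 2)

f' f' r'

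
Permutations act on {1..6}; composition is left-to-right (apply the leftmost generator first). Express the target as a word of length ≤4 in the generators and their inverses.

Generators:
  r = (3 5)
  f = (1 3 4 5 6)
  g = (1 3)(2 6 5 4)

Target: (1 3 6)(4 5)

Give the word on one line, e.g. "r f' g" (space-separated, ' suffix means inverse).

r' f

  after r': (3 5)
  after f: (1 3 6)(4 5)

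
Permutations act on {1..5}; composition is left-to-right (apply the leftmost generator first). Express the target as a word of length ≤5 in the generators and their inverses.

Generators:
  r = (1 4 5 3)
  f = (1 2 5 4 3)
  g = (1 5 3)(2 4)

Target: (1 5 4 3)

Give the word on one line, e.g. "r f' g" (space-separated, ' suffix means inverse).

r' g g

  after r': (1 3 5 4)
  after g: (2 4 5)
  after g: (1 5 4 3)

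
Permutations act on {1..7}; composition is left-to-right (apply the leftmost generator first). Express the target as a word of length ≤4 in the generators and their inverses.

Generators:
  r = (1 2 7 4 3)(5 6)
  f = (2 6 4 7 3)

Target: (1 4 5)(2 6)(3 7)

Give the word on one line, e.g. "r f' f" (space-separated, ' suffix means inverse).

f r f' r'

  after f: (2 6 4 7 3)
  after r: (1 2 5 6 3 7)
  after f': (1 3 4 6 7)(2 5)
  after r': (1 4 5)(2 6)(3 7)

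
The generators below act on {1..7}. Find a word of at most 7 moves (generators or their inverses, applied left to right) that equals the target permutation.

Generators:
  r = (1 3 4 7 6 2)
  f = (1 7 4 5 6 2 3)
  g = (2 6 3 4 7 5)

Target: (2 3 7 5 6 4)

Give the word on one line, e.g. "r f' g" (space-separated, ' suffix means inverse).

g' f' g' f r

  after g': (2 5 7 4 3 6)
  after f': (1 3 5)(2 4)
  after g': (1 6 2 3 7 4 5)
  after f: (1 2)(3 4 6)(5 7)
  after r: (2 3 7 5 6 4)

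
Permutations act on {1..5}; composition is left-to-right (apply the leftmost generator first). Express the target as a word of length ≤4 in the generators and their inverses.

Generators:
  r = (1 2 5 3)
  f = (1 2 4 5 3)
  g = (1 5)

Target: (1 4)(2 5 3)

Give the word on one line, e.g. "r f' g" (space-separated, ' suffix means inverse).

  after f': (1 3 5 4 2)
  after r: (4 5)
  after f: (1 2 4 3)
  after f: (1 4)(2 5 3)

f' r f f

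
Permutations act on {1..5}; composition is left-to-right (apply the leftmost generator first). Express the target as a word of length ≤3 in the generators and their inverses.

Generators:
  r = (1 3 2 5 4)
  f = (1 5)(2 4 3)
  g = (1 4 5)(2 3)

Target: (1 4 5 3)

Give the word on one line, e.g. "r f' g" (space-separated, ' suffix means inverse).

  after f': (1 5)(2 3 4)
  after r: (1 4 5 3)

f' r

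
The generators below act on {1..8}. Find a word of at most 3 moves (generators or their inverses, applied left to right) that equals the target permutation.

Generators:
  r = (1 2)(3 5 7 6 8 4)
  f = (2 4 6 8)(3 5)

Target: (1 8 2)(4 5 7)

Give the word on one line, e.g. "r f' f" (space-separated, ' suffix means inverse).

r f'

  after r: (1 2)(3 5 7 6 8 4)
  after f': (1 8 2)(4 5 7)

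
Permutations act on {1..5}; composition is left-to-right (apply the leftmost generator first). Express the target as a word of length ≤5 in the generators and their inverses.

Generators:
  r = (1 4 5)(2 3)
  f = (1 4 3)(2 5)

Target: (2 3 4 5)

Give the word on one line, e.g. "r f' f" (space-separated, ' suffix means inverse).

  after r: (1 4 5)(2 3)
  after r: (1 5 4)
  after f': (1 2 5)(3 4)
  after r': (1 3)(2 4)
  after f: (2 3 4 5)

r r f' r' f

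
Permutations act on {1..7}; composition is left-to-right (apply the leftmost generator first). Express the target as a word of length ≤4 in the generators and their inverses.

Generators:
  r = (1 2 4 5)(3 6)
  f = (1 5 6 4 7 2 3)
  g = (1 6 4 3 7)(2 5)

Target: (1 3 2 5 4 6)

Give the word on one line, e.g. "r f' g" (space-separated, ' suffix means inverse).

f' r' f g

  after f': (1 3 2 7 4 6 5)
  after r': (1 6 4 3)(2 7)
  after f: (1 4)(3 5 6 7)
  after g: (1 3 2 5 4 6)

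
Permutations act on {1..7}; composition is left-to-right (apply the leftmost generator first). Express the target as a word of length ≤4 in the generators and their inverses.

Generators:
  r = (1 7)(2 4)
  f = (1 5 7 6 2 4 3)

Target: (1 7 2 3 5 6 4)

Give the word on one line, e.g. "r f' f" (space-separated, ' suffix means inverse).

  after f: (1 5 7 6 2 4 3)
  after f: (1 7 2 3 5 6 4)

f f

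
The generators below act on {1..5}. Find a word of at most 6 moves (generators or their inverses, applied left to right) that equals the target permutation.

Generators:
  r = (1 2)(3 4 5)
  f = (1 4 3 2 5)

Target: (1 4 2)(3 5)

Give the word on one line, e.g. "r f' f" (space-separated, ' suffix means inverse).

  after r': (1 2)(3 5 4)
  after f': (1 3 2 5)
  after r: (1 4 5 2 3)
  after f: (1 3 4)
  after r: (1 4 2)(3 5)

r' f' r f r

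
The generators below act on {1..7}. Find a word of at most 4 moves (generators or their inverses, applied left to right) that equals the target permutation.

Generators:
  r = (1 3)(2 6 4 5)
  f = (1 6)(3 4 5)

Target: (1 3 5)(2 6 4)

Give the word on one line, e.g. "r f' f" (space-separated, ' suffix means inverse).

  after f': (1 6)(3 5 4)
  after f': (3 4 5)
  after r: (1 3 5)(2 6 4)

f' f' r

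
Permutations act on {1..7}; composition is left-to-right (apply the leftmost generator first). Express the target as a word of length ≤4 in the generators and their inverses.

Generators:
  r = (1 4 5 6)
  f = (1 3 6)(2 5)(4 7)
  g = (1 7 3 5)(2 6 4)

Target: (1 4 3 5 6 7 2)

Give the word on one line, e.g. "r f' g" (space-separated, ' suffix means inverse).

  after f: (1 3 6)(2 5)(4 7)
  after g': (1 7 6 5 4)(2 3)
  after r': (1 7 5)(2 3)(4 6)
  after f': (1 4 3 5 6 7 2)

f g' r' f'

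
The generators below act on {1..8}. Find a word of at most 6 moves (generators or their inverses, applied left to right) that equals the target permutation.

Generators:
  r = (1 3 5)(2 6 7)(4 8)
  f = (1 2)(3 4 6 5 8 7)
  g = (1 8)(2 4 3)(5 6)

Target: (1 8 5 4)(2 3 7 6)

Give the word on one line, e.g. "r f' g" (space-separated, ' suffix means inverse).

g r r g' g'

  after g: (1 8)(2 4 3)(5 6)
  after r: (1 4 5 7 2 8 3 6)
  after r: (1 8 5 2 4)(3 7 6)
  after g': (3 7 5)(4 8 6)
  after g': (1 8 5 4)(2 3 7 6)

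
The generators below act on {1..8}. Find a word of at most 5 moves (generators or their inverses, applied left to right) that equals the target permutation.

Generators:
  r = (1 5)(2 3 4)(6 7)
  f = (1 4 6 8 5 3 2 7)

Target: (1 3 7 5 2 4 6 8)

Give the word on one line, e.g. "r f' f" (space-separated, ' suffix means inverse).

r' r' f r'

  after r': (1 5)(2 4 3)(6 7)
  after r': (2 3 4)
  after f: (1 4 7)(3 6 8 5)
  after r': (1 3 7 5 2 4 6 8)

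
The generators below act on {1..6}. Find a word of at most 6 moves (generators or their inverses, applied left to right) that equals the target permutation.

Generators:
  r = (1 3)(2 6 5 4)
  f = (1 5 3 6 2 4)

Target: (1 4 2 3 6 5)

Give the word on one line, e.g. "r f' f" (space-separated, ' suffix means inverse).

r' f f f

  after r': (1 3)(2 4 5 6)
  after f: (1 6 4 3 5 2)
  after f: (1 2 5 4 6)
  after f: (1 4 2 3 6 5)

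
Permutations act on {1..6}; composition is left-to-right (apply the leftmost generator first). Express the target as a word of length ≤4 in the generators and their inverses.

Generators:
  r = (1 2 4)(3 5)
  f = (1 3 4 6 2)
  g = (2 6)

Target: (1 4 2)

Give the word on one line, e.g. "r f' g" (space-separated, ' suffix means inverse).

r r

  after r: (1 2 4)(3 5)
  after r: (1 4 2)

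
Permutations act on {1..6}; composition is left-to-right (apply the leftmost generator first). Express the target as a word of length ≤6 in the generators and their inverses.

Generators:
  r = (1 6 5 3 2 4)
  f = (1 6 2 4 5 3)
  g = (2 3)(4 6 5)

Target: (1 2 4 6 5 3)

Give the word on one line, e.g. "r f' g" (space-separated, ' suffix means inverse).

  after f: (1 6 2 4 5 3)
  after r': (3 4 6)
  after r': (1 4)(2 3)(5 6)
  after g: (1 6 4)
  after f: (1 2 4 6 5 3)

f r' r' g f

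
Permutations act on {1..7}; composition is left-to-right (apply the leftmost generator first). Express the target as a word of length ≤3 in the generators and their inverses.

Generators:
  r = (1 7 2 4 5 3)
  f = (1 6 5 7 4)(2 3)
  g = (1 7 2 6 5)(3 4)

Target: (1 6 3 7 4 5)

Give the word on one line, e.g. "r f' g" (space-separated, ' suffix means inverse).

r g' f

  after r: (1 7 2 4 5 3)
  after g': (2 3 5 4 6)
  after f: (1 6 3 7 4 5)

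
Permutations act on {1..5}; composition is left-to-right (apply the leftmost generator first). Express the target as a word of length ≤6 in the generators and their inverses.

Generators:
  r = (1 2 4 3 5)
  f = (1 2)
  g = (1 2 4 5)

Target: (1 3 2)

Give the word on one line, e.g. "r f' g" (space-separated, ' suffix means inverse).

r' r' f g

  after r': (1 5 3 4 2)
  after r': (1 3 2 5 4)
  after f: (1 3)(2 5 4)
  after g: (1 3 2)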